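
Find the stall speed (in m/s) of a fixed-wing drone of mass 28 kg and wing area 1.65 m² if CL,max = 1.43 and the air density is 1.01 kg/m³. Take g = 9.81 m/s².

V_stall = 15.2 m/s

Weight W = mg = 28 × 9.81 = 274.7 N.
V_stall = √(2W/(ρ·S·CL,max)) = √(2 × 274.7 / (1.01 × 1.65 × 1.43))
V_stall = √230.5 = 15.2 m/s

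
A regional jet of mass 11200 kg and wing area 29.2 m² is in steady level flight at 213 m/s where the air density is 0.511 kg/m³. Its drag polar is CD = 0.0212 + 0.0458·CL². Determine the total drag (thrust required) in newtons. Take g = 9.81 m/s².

D = 8810 N

Weight W = mg = 11200 × 9.81 = 1.0987×10^5 N; in level flight L = W.
q = ½ρv² = ½ × 0.511 × 213² = 11590 Pa.
Required CL = L/(qS) = 1.0987×10^5/(11590·29.2) = 0.3246.
CD = 0.0212 + 0.0458 × 0.3246² = 0.02603.
D = q·S·CD = 11590 × 29.2 × 0.02603 = 8809 N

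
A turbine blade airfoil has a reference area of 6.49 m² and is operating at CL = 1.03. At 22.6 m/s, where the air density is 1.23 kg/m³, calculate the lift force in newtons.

L = 2100 N

Dynamic pressure q = ½ρv² = ½ × 1.23 × 22.6² = 314.1 Pa.
L = q·S·CL = 314.1 × 6.49 × 1.03 = 2100 N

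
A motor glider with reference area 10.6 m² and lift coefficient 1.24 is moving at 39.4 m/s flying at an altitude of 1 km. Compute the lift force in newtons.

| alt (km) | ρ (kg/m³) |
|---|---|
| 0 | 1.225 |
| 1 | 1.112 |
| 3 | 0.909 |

At 1 km, from the table: ρ = 1.112 kg/m³.
L = ½ρv²S·CL = ½ × 1.112 × 39.4² × 10.6 × 1.24 = 11300 N ≈ 11.3 kN

L = 11300 N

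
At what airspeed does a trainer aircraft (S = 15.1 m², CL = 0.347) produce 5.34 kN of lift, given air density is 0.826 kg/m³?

L = ½ρv²S·CL ⇒ v = √(2L/(ρ·S·CL))
v = √(2 × 5340 / (0.826 × 15.1 × 0.347)) = √2468 = 49.7 m/s

v = 49.7 m/s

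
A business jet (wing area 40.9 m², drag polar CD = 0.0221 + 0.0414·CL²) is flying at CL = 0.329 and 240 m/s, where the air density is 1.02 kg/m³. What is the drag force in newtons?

CD = 0.0221 + 0.0414 × 0.329² = 0.02658
D = ½ρv²S·CD = ½ × 1.02 × 240² × 40.9 × 0.02658 = 31900 N

D = 31900 N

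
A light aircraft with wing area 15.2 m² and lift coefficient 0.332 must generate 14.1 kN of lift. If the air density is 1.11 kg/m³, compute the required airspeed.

v = 71 m/s

L = ½ρv²S·CL ⇒ v = √(2L/(ρ·S·CL))
v = √(2 × 14100 / (1.11 × 15.2 × 0.332)) = √5034 = 71 m/s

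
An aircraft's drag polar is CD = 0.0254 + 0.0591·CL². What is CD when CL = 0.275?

CD = 0.0254 + 0.0591 × 0.275² = 0.0254 + 0.004469 = 0.0299

CD = 0.0299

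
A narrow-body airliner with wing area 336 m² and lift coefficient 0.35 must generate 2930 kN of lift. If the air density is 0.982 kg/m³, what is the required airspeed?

L = ½ρv²S·CL ⇒ v = √(2L/(ρ·S·CL))
v = √(2 × 2.93×10^6 / (0.982 × 336 × 0.35)) = √50740 = 225 m/s

v = 225 m/s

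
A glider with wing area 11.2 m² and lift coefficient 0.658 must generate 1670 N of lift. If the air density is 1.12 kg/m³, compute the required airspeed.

v = 20.1 m/s

L = ½ρv²S·CL ⇒ v = √(2L/(ρ·S·CL))
v = √(2 × 1670 / (1.12 × 11.2 × 0.658)) = √404.7 = 20.1 m/s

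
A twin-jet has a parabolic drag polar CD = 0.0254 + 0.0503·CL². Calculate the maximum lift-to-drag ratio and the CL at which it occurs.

For CD = CD0 + K·CL², (L/D)max occurs at CL* = √(CD0/K) and equals 1/(2√(K·CD0)).
(L/D)max = 1/(2√(0.0503 × 0.0254)) = 1/(2 × 0.03574) = 14
CL* = √(0.0254/0.0503) = 0.711

(L/D)max = 14, at CL = 0.711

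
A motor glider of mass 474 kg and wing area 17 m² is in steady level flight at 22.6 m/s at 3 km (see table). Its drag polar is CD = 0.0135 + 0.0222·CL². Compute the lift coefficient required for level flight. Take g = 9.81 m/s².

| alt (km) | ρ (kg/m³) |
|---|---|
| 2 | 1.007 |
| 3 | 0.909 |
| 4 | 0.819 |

CL = 1.18

At 3 km, from the table: ρ = 0.909 kg/m³.
Level flight ⇒ L = W = m·g = 474 × 9.81 = 4649.9 N.
q = ½ρv² = ½ × 0.909 × 22.6² = 232.1 Pa.
CL = W/(q·S) = 4649.9 / (232.1 × 17) = 1.178.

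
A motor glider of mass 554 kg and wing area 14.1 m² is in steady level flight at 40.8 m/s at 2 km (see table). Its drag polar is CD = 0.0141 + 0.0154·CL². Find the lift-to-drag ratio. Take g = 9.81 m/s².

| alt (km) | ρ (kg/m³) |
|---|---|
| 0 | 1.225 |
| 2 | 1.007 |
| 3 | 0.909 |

L/D = 26.5

At 2 km, from the table: ρ = 1.007 kg/m³.
Weight W = mg = 554 × 9.81 = 5434.7 N; in level flight L = W.
q = ½ρv² = ½ × 1.007 × 40.8² = 838.1 Pa.
CL = W/(q·S) = 5434.7 / (838.1 × 14.1) = 0.4599.
CD = 0.0141 + 0.0154 × 0.4599² = 0.01736.
L/D = CL/CD = 0.4599 / 0.01736 = 26.5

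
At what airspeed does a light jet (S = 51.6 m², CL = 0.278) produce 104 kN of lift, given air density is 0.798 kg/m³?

L = ½ρv²S·CL ⇒ v = √(2L/(ρ·S·CL))
v = √(2 × 1.04×10^5 / (0.798 × 51.6 × 0.278)) = √18170 = 135 m/s

v = 135 m/s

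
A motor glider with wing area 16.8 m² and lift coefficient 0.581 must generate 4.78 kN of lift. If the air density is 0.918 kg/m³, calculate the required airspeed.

L = ½ρv²S·CL ⇒ v = √(2L/(ρ·S·CL))
v = √(2 × 4780 / (0.918 × 16.8 × 0.581)) = √1067 = 32.7 m/s

v = 32.7 m/s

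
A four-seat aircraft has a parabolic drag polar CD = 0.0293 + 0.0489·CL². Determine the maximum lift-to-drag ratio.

For CD = CD0 + K·CL², (L/D)max occurs at CL* = √(CD0/K) and equals 1/(2√(K·CD0)).
(L/D)max = 1/(2√(0.0489 × 0.0293)) = 1/(2 × 0.03785) = 13.2

(L/D)max = 13.2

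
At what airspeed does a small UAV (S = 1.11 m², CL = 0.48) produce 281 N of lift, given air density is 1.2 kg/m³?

v = 29.6 m/s

L = ½ρv²S·CL ⇒ v = √(2L/(ρ·S·CL))
v = √(2 × 281 / (1.2 × 1.11 × 0.48)) = √879 = 29.6 m/s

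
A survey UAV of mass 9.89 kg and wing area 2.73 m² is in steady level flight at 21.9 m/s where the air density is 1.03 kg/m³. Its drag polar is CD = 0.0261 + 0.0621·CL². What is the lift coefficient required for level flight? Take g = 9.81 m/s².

Level flight ⇒ L = W = m·g = 9.89 × 9.81 = 97.021 N.
q = ½ρv² = ½ × 1.03 × 21.9² = 247 Pa.
CL = 2W/(ρv²S) = 2×97.021/(1.03×21.9²×2.73) = 0.1439.

CL = 0.144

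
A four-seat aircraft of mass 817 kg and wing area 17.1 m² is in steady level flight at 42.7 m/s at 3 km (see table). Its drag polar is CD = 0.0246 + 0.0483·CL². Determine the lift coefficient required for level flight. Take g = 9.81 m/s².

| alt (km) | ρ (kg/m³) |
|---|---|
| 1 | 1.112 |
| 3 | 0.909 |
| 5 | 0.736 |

At 3 km, from the table: ρ = 0.909 kg/m³.
Level flight ⇒ L = W = m·g = 817 × 9.81 = 8014.8 N.
Dynamic pressure q = 0.5 × 0.909 × 42.7² = 828.7 Pa.
CL = W/(q·S) = 8014.8 / (828.7 × 17.1) = 0.5656.

CL = 0.566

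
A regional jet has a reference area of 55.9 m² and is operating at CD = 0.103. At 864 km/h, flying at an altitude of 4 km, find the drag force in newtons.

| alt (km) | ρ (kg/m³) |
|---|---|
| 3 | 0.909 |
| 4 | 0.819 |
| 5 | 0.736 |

D = 1.36×10^5 N

At 4 km, from the table: ρ = 0.819 kg/m³.
Convert speed: v = 864 km/h ÷ 3.6 = 240 m/s.
D = ½ρv²S·CD = ½ × 0.819 × 240² × 55.9 × 0.103 = 1.36×10^5 N ≈ 136 kN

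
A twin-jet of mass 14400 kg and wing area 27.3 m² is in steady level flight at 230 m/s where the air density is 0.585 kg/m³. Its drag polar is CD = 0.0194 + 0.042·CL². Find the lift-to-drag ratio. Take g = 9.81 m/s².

L/D = 13.9

Weight W = mg = 14400 × 9.81 = 1.4126×10^5 N; in level flight L = W.
q = ½ρv² = ½ × 0.585 × 230² = 15470 Pa.
CL = W/(q·S) = 1.4126×10^5 / (15470 × 27.3) = 0.3344.
CD = 0.0194 + 0.042 × 0.3344² = 0.0241.
L/D = CL/CD = 0.3344 / 0.0241 = 13.9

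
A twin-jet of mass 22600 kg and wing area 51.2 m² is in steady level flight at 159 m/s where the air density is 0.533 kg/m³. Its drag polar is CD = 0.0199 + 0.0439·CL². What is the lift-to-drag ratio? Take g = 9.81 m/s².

L/D = 16.9

Weight W = mg = 22600 × 9.81 = 2.2171×10^5 N; in level flight L = W.
Dynamic pressure q = 0.5 × 0.533 × 159² = 6737 Pa.
CL = W/(q·S) = 2.2171×10^5 / (6737 × 51.2) = 0.6427.
CD = 0.0199 + 0.0439 × 0.6427² = 0.03803.
L/D = CL/CD = 0.6427 / 0.03803 = 16.9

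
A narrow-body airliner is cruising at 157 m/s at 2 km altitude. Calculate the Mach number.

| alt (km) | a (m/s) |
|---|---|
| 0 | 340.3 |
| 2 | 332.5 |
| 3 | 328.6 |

M = 0.472

At 2 km, from the table: a = 332.5 m/s.
M = v/a = 157 / 332.5 = 0.472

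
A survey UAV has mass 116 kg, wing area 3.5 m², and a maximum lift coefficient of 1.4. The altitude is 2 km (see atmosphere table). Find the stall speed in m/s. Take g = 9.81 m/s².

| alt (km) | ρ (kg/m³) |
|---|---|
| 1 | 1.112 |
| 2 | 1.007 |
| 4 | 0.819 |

At 2 km, from the table: ρ = 1.007 kg/m³.
At stall, lift equals weight: L = W = m·g = 116 × 9.81 = 1138 N.
V_stall = √(2W/(ρ·S·CL,max)) = √(2 × 1138 / (1.007 × 3.5 × 1.4))
V_stall = √461.2 = 21.5 m/s

V_stall = 21.5 m/s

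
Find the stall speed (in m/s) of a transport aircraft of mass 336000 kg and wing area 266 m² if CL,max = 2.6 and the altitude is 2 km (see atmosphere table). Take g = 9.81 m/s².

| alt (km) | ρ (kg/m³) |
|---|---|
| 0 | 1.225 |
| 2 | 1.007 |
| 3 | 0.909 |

At 2 km, from the table: ρ = 1.007 kg/m³.
Stall occurs when L = W at CL,max. W = mg = 336000 × 9.81 = 3.296×10^6 N.
From L = ½ρV²S·CL,max = W: V_stall = √(2W/(ρSCL,max)) = √(2·3.296×10^6/(1.007·266·2.6))
V_stall = √9466 = 97.3 m/s

V_stall = 97.3 m/s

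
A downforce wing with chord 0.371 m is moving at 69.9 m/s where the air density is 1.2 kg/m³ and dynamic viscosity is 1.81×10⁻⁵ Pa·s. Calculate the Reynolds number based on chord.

Re = ρ·v·c/μ = 1.2 × 69.9 × 0.371 / (1.81×10⁻⁵) = 1.72×10^6

Re = 1.72×10^6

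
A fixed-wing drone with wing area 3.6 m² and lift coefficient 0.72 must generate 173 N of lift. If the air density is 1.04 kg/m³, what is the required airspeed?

v = 11.3 m/s

L = ½ρv²S·CL ⇒ v = √(2L/(ρ·S·CL))
v = √(2 × 173 / (1.04 × 3.6 × 0.72)) = √128.4 = 11.3 m/s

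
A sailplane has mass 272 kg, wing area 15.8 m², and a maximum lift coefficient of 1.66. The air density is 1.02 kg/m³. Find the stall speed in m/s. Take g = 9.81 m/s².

Weight W = mg = 272 × 9.81 = 2668 N.
V_stall = √(2W/(ρ·S·CL,max)) = √(2 × 2668 / (1.02 × 15.8 × 1.66))
V_stall = √199.5 = 14.1 m/s

V_stall = 14.1 m/s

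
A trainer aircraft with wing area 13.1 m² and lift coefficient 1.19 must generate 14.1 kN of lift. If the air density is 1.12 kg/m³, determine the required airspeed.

L = ½ρv²S·CL ⇒ v = √(2L/(ρ·S·CL))
v = √(2 × 14100 / (1.12 × 13.1 × 1.19)) = √1615 = 40.2 m/s

v = 40.2 m/s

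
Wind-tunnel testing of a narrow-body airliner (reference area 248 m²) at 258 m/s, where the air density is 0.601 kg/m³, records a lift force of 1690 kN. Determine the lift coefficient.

CL = 0.341

From L = ½ρv²S·CL, rearranging gives CL = 2L/(ρv²S).
CL = 2 × 1.69×10^6 / (0.601 × 258² × 248) = 0.341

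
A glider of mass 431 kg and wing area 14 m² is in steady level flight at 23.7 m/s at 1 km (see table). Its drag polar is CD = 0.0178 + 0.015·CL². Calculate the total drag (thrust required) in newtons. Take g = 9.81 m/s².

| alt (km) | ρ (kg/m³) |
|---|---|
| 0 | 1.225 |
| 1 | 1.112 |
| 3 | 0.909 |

At 1 km, from the table: ρ = 1.112 kg/m³.
Weight W = mg = 431 × 9.81 = 4228.1 N; in level flight L = W.
q = ½ρv² = ½ × 1.112 × 23.7² = 312.3 Pa.
Required CL = L/(qS) = 4228.1/(312.3·14) = 0.967.
CD = 0.0178 + 0.015 × 0.967² = 0.03183.
D = q·S·CD = 312.3 × 14 × 0.03183 = 139.2 N

D = 139 N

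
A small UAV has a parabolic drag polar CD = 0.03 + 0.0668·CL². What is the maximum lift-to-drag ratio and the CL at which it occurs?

For CD = CD0 + K·CL², (L/D)max occurs at CL* = √(CD0/K) and equals 1/(2√(K·CD0)).
(L/D)max = 1/(2√(0.0668 × 0.03)) = 1/(2 × 0.04477) = 11.2
CL* = √(0.03/0.0668) = 0.67

(L/D)max = 11.2, at CL = 0.67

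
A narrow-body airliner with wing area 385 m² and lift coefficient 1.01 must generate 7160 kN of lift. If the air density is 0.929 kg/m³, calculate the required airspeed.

L = ½ρv²S·CL ⇒ v = √(2L/(ρ·S·CL))
v = √(2 × 7.16×10^6 / (0.929 × 385 × 1.01)) = √39640 = 199 m/s

v = 199 m/s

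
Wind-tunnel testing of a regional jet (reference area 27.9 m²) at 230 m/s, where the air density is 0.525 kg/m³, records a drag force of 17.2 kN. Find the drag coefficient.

From D = ½ρv²S·CD, rearranging gives CD = 2D/(ρv²S).
CD = 2 × 17200 / (0.525 × 230² × 27.9) = 0.0444

CD = 0.0444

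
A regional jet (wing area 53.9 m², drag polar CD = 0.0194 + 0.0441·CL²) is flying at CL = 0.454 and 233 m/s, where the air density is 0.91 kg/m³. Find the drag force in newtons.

CD = 0.0194 + 0.0441 × 0.454² = 0.02849
D = ½ρv²S·CD = ½ × 0.91 × 233² × 53.9 × 0.02849 = 37900 N

D = 37900 N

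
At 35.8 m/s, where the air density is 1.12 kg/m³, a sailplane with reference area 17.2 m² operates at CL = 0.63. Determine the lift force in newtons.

Dynamic pressure q = ½ρv² = ½ × 1.12 × 35.8² = 717.7 Pa.
L = q·S·CL = 717.7 × 17.2 × 0.63 = 7780 N ≈ 7.78 kN

L = 7780 N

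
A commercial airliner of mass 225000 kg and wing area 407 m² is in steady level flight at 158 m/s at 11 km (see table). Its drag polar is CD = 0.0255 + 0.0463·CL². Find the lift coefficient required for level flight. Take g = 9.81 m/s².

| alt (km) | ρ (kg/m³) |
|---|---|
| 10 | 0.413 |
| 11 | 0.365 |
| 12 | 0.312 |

CL = 1.19

At 11 km, from the table: ρ = 0.365 kg/m³.
Level flight ⇒ L = W = m·g = 225000 × 9.81 = 2.2072×10^6 N.
Dynamic pressure q = 0.5 × 0.365 × 158² = 4556 Pa.
Required CL = L/(qS) = 2.2072×10^6/(4556·407) = 1.19.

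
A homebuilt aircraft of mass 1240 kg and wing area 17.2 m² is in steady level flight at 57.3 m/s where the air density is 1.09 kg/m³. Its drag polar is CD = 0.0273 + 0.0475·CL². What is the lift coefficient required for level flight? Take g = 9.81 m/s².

Level flight ⇒ L = W = m·g = 1240 × 9.81 = 12164 N.
Dynamic pressure q = 0.5 × 1.09 × 57.3² = 1789 Pa.
Required CL = L/(qS) = 12164/(1789·17.2) = 0.3952.

CL = 0.395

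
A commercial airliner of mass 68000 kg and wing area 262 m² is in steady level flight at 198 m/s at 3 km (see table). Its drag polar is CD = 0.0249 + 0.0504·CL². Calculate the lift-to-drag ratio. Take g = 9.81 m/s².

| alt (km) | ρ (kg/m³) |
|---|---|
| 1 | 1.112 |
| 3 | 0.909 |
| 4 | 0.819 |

L/D = 5.51

At 3 km, from the table: ρ = 0.909 kg/m³.
In steady level flight, lift balances weight: W = mg = 68000 × 9.81 = 6.6708×10^5 N.
Dynamic pressure q = 0.5 × 0.909 × 198² = 17820 Pa.
CL = W/(q·S) = 6.6708×10^5 / (17820 × 262) = 0.1429.
CD = 0.0249 + 0.0504 × 0.1429² = 0.02593.
L/D = CL/CD = 0.1429 / 0.02593 = 5.51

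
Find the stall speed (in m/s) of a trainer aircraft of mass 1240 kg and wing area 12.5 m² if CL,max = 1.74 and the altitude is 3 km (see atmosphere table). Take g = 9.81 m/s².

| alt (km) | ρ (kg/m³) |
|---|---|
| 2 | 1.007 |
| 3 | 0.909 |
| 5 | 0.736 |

At 3 km, from the table: ρ = 0.909 kg/m³.
Weight W = mg = 1240 × 9.81 = 12160 N.
From L = ½ρV²S·CL,max = W: V_stall = √(2W/(ρSCL,max)) = √(2·12160/(0.909·12.5·1.74))
V_stall = √1231 = 35.1 m/s

V_stall = 35.1 m/s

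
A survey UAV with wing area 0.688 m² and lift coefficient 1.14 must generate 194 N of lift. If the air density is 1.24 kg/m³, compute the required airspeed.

L = ½ρv²S·CL ⇒ v = √(2L/(ρ·S·CL))
v = √(2 × 194 / (1.24 × 0.688 × 1.14)) = √398.9 = 20 m/s

v = 20 m/s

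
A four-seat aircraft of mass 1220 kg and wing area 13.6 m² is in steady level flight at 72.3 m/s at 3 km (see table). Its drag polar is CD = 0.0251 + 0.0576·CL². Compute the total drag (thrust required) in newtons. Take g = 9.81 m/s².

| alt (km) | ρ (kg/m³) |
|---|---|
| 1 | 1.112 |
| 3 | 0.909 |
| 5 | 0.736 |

D = 1070 N

At 3 km, from the table: ρ = 0.909 kg/m³.
Weight W = mg = 1220 × 9.81 = 11968 N; in level flight L = W.
Dynamic pressure q = 0.5 × 0.909 × 72.3² = 2376 Pa.
CL = 2W/(ρv²S) = 2×11968/(0.909×72.3²×13.6) = 0.3704.
CD = 0.0251 + 0.0576 × 0.3704² = 0.033.
D = q·S·CD = 2376 × 13.6 × 0.033 = 1066 N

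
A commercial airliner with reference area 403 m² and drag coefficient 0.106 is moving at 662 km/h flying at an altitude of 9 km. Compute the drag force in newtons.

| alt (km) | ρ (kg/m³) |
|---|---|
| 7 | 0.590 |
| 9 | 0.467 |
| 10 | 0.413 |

D = 3.37×10^5 N

At 9 km, from the table: ρ = 0.467 kg/m³.
Convert speed: v = 662 km/h ÷ 3.6 = 183.9 m/s.
D = ½ρv²S·CD = ½ × 0.467 × 183.9² × 403 × 0.106 = 3.37×10^5 N ≈ 337 kN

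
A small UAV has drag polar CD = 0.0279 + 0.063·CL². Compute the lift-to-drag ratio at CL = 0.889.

CD = 0.0279 + 0.063 × 0.889² = 0.07769
L/D = CL/CD = 0.889 / 0.07769 = 11.4

L/D = 11.4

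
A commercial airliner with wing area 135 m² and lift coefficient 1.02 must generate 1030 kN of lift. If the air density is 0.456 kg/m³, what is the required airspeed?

L = ½ρv²S·CL ⇒ v = √(2L/(ρ·S·CL))
v = √(2 × 1.03×10^6 / (0.456 × 135 × 1.02)) = √32810 = 181 m/s

v = 181 m/s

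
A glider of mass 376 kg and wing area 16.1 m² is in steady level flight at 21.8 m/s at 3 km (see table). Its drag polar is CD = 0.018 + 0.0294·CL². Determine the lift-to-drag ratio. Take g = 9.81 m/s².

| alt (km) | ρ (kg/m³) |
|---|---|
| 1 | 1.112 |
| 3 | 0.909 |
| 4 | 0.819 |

At 3 km, from the table: ρ = 0.909 kg/m³.
Weight W = mg = 376 × 9.81 = 3688.6 N; in level flight L = W.
Dynamic pressure q = 0.5 × 0.909 × 21.8² = 216 Pa.
CL = W/(q·S) = 3688.6 / (216 × 16.1) = 1.061.
CD = 0.018 + 0.0294 × 1.061² = 0.05108.
L/D = CL/CD = 1.061 / 0.05108 = 20.8

L/D = 20.8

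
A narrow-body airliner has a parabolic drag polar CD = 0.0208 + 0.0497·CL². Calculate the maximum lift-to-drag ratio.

For CD = CD0 + K·CL², (L/D)max occurs at CL* = √(CD0/K) and equals 1/(2√(K·CD0)).
(L/D)max = 1/(2√(0.0497 × 0.0208)) = 1/(2 × 0.03215) = 15.6

(L/D)max = 15.6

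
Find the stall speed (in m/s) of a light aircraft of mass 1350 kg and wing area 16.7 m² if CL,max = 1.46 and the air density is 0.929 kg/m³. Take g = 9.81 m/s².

Stall occurs when L = W at CL,max. W = mg = 1350 × 9.81 = 13240 N.
From L = ½ρV²S·CL,max = W: V_stall = √(2W/(ρSCL,max)) = √(2·13240/(0.929·16.7·1.46))
V_stall = √1169 = 34.2 m/s

V_stall = 34.2 m/s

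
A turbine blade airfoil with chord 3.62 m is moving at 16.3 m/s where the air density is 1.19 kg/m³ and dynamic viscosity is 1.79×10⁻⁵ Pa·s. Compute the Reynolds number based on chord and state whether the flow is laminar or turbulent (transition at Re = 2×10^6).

Re = ρ·v·c/μ = 1.19 × 16.3 × 3.62 / (1.79×10⁻⁵) = 3.92×10^6
Since 3.92×10^6 > 2×10^6, the flow is turbulent.

Re = 3.92×10^6 (turbulent)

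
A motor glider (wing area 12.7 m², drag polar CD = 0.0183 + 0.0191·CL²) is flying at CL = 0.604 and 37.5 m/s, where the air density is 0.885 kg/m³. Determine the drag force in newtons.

D = 200 N

CD = 0.0183 + 0.0191 × 0.604² = 0.02527
D = ½ρv²S·CD = ½ × 0.885 × 37.5² × 12.7 × 0.02527 = 200 N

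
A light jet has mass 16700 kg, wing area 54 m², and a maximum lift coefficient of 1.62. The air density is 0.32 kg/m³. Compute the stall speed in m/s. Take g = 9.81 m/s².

V_stall = 108 m/s

At stall, lift equals weight: L = W = m·g = 16700 × 9.81 = 1.638×10^5 N.
From L = ½ρV²S·CL,max = W: V_stall = √(2W/(ρSCL,max)) = √(2·1.638×10^5/(0.32·54·1.62))
V_stall = √11700 = 108 m/s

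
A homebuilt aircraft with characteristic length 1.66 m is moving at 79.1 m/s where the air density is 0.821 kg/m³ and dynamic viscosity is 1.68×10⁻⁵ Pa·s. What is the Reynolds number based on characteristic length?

Re = 6.42×10^6

Re = ρ·v·c/μ = 0.821 × 79.1 × 1.66 / (1.68×10⁻⁵) = 6.42×10^6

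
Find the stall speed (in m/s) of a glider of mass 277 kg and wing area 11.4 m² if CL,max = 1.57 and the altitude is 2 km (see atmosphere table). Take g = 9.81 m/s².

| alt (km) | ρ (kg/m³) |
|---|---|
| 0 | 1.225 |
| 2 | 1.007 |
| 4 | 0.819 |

V_stall = 17.4 m/s

At 2 km, from the table: ρ = 1.007 kg/m³.
Stall occurs when L = W at CL,max. W = mg = 277 × 9.81 = 2717 N.
From L = ½ρV²S·CL,max = W: V_stall = √(2W/(ρSCL,max)) = √(2·2717/(1.007·11.4·1.57))
V_stall = √301.5 = 17.4 m/s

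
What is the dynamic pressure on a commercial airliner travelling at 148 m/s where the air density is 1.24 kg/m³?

q = 13600 Pa

q = ½ρv² = ½ × 1.24 × 148² = 13600 Pa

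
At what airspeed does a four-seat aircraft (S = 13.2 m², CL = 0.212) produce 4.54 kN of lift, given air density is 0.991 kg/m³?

L = ½ρv²S·CL ⇒ v = √(2L/(ρ·S·CL))
v = √(2 × 4540 / (0.991 × 13.2 × 0.212)) = √3274 = 57.2 m/s

v = 57.2 m/s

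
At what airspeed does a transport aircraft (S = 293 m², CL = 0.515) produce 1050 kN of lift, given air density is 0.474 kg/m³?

L = ½ρv²S·CL ⇒ v = √(2L/(ρ·S·CL))
v = √(2 × 1.05×10^6 / (0.474 × 293 × 0.515)) = √29360 = 171 m/s

v = 171 m/s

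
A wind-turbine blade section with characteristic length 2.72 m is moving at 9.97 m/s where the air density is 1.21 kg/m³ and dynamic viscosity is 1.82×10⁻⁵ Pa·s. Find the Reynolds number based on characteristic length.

Re = ρ·v·c/μ = 1.21 × 9.97 × 2.72 / (1.82×10⁻⁵) = 1.8×10^6

Re = 1.8×10^6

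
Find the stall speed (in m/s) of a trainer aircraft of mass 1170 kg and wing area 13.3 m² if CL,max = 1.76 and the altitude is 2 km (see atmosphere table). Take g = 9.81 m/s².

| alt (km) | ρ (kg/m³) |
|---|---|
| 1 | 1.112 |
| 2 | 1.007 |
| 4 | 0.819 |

At 2 km, from the table: ρ = 1.007 kg/m³.
Stall occurs when L = W at CL,max. W = mg = 1170 × 9.81 = 11480 N.
From L = ½ρV²S·CL,max = W: V_stall = √(2W/(ρSCL,max)) = √(2·11480/(1.007·13.3·1.76))
V_stall = √973.8 = 31.2 m/s

V_stall = 31.2 m/s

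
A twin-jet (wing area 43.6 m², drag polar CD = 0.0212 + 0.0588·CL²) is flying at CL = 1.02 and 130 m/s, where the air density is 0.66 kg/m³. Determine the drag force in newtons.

CD = 0.0212 + 0.0588 × 1.02² = 0.08238
D = ½ρv²S·CD = ½ × 0.66 × 130² × 43.6 × 0.08238 = 20000 N

D = 20000 N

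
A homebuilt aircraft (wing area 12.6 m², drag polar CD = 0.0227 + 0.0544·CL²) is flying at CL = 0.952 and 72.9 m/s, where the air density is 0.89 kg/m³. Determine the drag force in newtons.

D = 2150 N

CD = 0.0227 + 0.0544 × 0.952² = 0.072
D = ½ρv²S·CD = ½ × 0.89 × 72.9² × 12.6 × 0.072 = 2150 N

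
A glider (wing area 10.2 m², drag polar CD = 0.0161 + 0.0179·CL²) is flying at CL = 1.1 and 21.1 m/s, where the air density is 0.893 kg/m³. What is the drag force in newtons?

CD = 0.0161 + 0.0179 × 1.1² = 0.03776
D = ½ρv²S·CD = ½ × 0.893 × 21.1² × 10.2 × 0.03776 = 76.6 N

D = 76.6 N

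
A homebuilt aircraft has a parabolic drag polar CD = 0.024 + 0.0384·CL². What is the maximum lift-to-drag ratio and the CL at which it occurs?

(L/D)max = 16.5, at CL = 0.791

For CD = CD0 + K·CL², (L/D)max occurs at CL* = √(CD0/K) and equals 1/(2√(K·CD0)).
(L/D)max = 1/(2√(0.0384 × 0.024)) = 1/(2 × 0.03036) = 16.5
CL* = √(0.024/0.0384) = 0.791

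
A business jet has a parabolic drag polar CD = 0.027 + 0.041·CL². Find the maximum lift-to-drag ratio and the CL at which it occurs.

For CD = CD0 + K·CL², (L/D)max occurs at CL* = √(CD0/K) and equals 1/(2√(K·CD0)).
(L/D)max = 1/(2√(0.041 × 0.027)) = 1/(2 × 0.03327) = 15
CL* = √(0.027/0.041) = 0.812

(L/D)max = 15, at CL = 0.812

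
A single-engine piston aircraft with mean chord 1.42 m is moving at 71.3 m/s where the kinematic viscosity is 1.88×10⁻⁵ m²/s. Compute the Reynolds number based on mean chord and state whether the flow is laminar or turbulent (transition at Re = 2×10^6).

Re = v·c/ν = 71.3 × 1.42 / (1.88×10⁻⁵) = 5.39×10^6
Since 5.39×10^6 > 2×10^6, the flow is turbulent.

Re = 5.39×10^6 (turbulent)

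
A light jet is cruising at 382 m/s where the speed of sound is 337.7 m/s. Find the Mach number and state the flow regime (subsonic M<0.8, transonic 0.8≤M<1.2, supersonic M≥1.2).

M = v/a = 382 / 337.7 = 1.13
M = 1.13 → transonic.

M = 1.13 (transonic)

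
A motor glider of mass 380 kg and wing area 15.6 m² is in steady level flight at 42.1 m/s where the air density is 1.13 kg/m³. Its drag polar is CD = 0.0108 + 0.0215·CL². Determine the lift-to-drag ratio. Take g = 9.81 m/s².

In steady level flight, lift balances weight: W = mg = 380 × 9.81 = 3727.8 N.
Dynamic pressure q = 0.5 × 1.13 × 42.1² = 1001 Pa.
CL = W/(q·S) = 3727.8 / (1001 × 15.6) = 0.2386.
CD = 0.0108 + 0.0215 × 0.2386² = 0.01202.
L/D = CL/CD = 0.2386 / 0.01202 = 19.8

L/D = 19.8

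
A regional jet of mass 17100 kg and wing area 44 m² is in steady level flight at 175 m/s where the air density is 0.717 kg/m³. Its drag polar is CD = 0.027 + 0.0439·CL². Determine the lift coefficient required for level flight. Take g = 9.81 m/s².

Level flight ⇒ L = W = m·g = 17100 × 9.81 = 1.6775×10^5 N.
q = ½ρv² = ½ × 0.717 × 175² = 10980 Pa.
Required CL = L/(qS) = 1.6775×10^5/(10980·44) = 0.3473.

CL = 0.347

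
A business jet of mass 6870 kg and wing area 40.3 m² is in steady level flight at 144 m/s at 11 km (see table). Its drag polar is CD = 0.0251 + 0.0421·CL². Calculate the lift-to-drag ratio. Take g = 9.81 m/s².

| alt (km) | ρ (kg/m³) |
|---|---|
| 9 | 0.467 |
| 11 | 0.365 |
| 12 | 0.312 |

At 11 km, from the table: ρ = 0.365 kg/m³.
Level flight ⇒ L = W = m·g = 6870 × 9.81 = 67395 N.
Dynamic pressure q = 0.5 × 0.365 × 144² = 3784 Pa.
CL = 2W/(ρv²S) = 2×67395/(0.365×144²×40.3) = 0.4419.
CD = 0.0251 + 0.0421 × 0.4419² = 0.03332.
L/D = CL/CD = 0.4419 / 0.03332 = 13.3

L/D = 13.3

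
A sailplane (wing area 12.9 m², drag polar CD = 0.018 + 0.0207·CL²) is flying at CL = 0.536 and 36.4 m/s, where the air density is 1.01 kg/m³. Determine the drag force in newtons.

CD = 0.018 + 0.0207 × 0.536² = 0.02395
D = ½ρv²S·CD = ½ × 1.01 × 36.4² × 12.9 × 0.02395 = 207 N

D = 207 N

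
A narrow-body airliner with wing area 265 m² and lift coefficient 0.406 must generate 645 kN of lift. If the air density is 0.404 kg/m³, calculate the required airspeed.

L = ½ρv²S·CL ⇒ v = √(2L/(ρ·S·CL))
v = √(2 × 6.45×10^5 / (0.404 × 265 × 0.406)) = √29680 = 172 m/s

v = 172 m/s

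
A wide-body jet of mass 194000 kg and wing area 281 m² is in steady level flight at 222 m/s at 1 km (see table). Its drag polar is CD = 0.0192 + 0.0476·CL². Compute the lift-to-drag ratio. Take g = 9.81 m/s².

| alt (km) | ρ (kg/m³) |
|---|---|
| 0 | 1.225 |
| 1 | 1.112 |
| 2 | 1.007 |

At 1 km, from the table: ρ = 1.112 kg/m³.
Weight W = mg = 194000 × 9.81 = 1.9031×10^6 N; in level flight L = W.
Dynamic pressure q = 0.5 × 1.112 × 222² = 27400 Pa.
CL = W/(q·S) = 1.9031×10^6 / (27400 × 281) = 0.2472.
CD = 0.0192 + 0.0476 × 0.2472² = 0.02211.
L/D = CL/CD = 0.2472 / 0.02211 = 11.2

L/D = 11.2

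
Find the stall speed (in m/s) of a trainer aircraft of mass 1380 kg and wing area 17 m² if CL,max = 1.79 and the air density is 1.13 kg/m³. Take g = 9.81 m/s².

V_stall = 28.1 m/s

At stall, lift equals weight: L = W = m·g = 1380 × 9.81 = 13540 N.
From L = ½ρV²S·CL,max = W: V_stall = √(2W/(ρSCL,max)) = √(2·13540/(1.13·17·1.79))
V_stall = √787.4 = 28.1 m/s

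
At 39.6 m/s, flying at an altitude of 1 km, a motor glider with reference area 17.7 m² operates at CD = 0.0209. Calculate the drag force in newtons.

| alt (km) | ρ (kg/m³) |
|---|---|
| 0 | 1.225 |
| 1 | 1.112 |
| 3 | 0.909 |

At 1 km, from the table: ρ = 1.112 kg/m³.
Dynamic pressure q = ½ρv² = ½ × 1.112 × 39.6² = 871.9 Pa.
D = q·S·CD = 871.9 × 17.7 × 0.0209 = 323 N

D = 323 N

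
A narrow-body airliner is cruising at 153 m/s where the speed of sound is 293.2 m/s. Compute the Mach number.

M = 0.522

M = v/a = 153 / 293.2 = 0.522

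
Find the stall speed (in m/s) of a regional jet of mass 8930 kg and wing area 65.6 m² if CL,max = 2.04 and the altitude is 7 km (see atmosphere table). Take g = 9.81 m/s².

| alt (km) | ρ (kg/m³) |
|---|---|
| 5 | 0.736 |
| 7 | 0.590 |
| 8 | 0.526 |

V_stall = 47.1 m/s

At 7 km, from the table: ρ = 0.590 kg/m³.
Weight W = mg = 8930 × 9.81 = 87600 N.
V_stall = √(2W/(ρ·S·CL,max)) = √(2 × 87600 / (0.59 × 65.6 × 2.04))
V_stall = √2219 = 47.1 m/s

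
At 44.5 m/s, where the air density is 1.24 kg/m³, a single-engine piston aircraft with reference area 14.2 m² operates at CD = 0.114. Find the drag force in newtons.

D = 1990 N

D = ½ρv²S·CD = ½ × 1.24 × 44.5² × 14.2 × 0.114 = 1990 N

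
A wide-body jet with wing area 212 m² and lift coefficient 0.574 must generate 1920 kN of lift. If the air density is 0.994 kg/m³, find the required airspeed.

L = ½ρv²S·CL ⇒ v = √(2L/(ρ·S·CL))
v = √(2 × 1.92×10^6 / (0.994 × 212 × 0.574)) = √31750 = 178 m/s

v = 178 m/s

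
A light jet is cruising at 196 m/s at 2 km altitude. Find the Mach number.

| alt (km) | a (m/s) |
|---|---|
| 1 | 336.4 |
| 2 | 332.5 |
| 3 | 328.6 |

At 2 km, from the table: a = 332.5 m/s.
M = v/a = 196 / 332.5 = 0.589

M = 0.589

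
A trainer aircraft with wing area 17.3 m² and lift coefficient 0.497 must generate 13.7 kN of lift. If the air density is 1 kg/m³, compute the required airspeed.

L = ½ρv²S·CL ⇒ v = √(2L/(ρ·S·CL))
v = √(2 × 13700 / (1 × 17.3 × 0.497)) = √3187 = 56.5 m/s

v = 56.5 m/s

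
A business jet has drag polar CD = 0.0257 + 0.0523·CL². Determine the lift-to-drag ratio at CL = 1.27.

CD = 0.0257 + 0.0523 × 1.27² = 0.1101
L/D = CL/CD = 1.27 / 0.1101 = 11.5

L/D = 11.5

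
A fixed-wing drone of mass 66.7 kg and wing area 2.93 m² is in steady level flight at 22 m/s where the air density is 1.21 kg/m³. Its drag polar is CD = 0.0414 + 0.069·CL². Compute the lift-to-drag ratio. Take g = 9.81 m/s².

L/D = 9.35

Level flight ⇒ L = W = m·g = 66.7 × 9.81 = 654.33 N.
q = ½ρv² = ½ × 1.21 × 22² = 292.8 Pa.
Required CL = L/(qS) = 654.33/(292.8·2.93) = 0.7627.
CD = 0.0414 + 0.069 × 0.7627² = 0.08153.
L/D = CL/CD = 0.7627 / 0.08153 = 9.35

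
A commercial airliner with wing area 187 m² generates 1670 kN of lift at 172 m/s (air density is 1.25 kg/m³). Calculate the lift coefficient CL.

CL = 0.483

From L = ½ρv²S·CL, rearranging gives CL = 2L/(ρv²S).
CL = 2 × 1.67×10^6 / (1.25 × 172² × 187) = 0.483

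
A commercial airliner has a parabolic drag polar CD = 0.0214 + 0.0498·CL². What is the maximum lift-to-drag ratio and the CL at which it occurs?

(L/D)max = 15.3, at CL = 0.656

For CD = CD0 + K·CL², (L/D)max occurs at CL* = √(CD0/K) and equals 1/(2√(K·CD0)).
(L/D)max = 1/(2√(0.0498 × 0.0214)) = 1/(2 × 0.03265) = 15.3
CL* = √(0.0214/0.0498) = 0.656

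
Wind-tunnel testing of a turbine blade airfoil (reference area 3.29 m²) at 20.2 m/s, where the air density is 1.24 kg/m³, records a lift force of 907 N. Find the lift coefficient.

From L = ½ρv²S·CL, rearranging gives CL = 2L/(ρv²S).
CL = 2 × 907 / (1.24 × 20.2² × 3.29) = 1.09

CL = 1.09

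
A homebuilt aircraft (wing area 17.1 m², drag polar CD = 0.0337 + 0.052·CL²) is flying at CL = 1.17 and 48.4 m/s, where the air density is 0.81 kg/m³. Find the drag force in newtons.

CD = 0.0337 + 0.052 × 1.17² = 0.1049
D = ½ρv²S·CD = ½ × 0.81 × 48.4² × 17.1 × 0.1049 = 1700 N

D = 1700 N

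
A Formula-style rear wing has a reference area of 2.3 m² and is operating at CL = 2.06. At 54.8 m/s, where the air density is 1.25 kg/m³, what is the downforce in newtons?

L = 8890 N

L = ½ρv²S·CL = ½ × 1.25 × 54.8² × 2.3 × 2.06 = 8890 N ≈ 8.89 kN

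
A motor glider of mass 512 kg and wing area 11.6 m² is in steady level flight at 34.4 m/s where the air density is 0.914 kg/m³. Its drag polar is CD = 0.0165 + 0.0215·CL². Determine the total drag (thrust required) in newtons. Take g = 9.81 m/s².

D = 190 N

In steady level flight, lift balances weight: W = mg = 512 × 9.81 = 5022.7 N.
q = ½ρv² = ½ × 0.914 × 34.4² = 540.8 Pa.
Required CL = L/(qS) = 5022.7/(540.8·11.6) = 0.8007.
CD = 0.0165 + 0.0215 × 0.8007² = 0.03028.
D = q·S·CD = 540.8 × 11.6 × 0.03028 = 190 N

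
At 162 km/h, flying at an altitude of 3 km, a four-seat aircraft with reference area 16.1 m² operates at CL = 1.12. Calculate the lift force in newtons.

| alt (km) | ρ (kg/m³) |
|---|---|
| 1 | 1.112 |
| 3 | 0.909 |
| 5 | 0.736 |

At 3 km, from the table: ρ = 0.909 kg/m³.
Convert speed: v = 162 km/h ÷ 3.6 = 45 m/s.
Dynamic pressure q = ½ρv² = ½ × 0.909 × 45² = 920.4 Pa.
L = q·S·CL = 920.4 × 16.1 × 1.12 = 16600 N ≈ 16.6 kN

L = 16600 N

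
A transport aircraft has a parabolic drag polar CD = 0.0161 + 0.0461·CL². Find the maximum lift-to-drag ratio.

(L/D)max = 18.4

For CD = CD0 + K·CL², (L/D)max occurs at CL* = √(CD0/K) and equals 1/(2√(K·CD0)).
(L/D)max = 1/(2√(0.0461 × 0.0161)) = 1/(2 × 0.02724) = 18.4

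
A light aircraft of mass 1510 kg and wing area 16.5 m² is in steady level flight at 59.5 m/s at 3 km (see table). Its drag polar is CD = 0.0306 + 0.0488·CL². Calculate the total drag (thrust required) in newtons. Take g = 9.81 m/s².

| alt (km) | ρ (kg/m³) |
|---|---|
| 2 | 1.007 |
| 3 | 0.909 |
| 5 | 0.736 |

D = 1220 N

At 3 km, from the table: ρ = 0.909 kg/m³.
Level flight ⇒ L = W = m·g = 1510 × 9.81 = 14813 N.
Dynamic pressure q = 0.5 × 0.909 × 59.5² = 1609 Pa.
CL = 2W/(ρv²S) = 2×14813/(0.909×59.5²×16.5) = 0.5579.
CD = 0.0306 + 0.0488 × 0.5579² = 0.04579.
D = q·S·CD = 1609 × 16.5 × 0.04579 = 1216 N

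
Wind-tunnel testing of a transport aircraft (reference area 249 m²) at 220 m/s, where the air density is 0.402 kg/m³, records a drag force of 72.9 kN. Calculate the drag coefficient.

CD = 0.0301

From D = ½ρv²S·CD, rearranging gives CD = 2D/(ρv²S).
CD = 2 × 72900 / (0.402 × 220² × 249) = 0.0301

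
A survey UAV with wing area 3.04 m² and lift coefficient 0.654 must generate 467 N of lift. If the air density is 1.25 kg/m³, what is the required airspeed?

v = 19.4 m/s

L = ½ρv²S·CL ⇒ v = √(2L/(ρ·S·CL))
v = √(2 × 467 / (1.25 × 3.04 × 0.654)) = √375.8 = 19.4 m/s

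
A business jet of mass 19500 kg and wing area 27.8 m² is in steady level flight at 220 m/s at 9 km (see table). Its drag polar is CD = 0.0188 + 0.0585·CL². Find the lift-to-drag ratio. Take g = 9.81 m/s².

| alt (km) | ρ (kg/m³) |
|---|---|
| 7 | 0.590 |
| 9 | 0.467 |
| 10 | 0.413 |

At 9 km, from the table: ρ = 0.467 kg/m³.
Weight W = mg = 19500 × 9.81 = 1.913×10^5 N; in level flight L = W.
Dynamic pressure q = 0.5 × 0.467 × 220² = 11300 Pa.
CL = 2W/(ρv²S) = 2×1.913×10^5/(0.467×220²×27.8) = 0.6089.
CD = 0.0188 + 0.0585 × 0.6089² = 0.04049.
L/D = CL/CD = 0.6089 / 0.04049 = 15

L/D = 15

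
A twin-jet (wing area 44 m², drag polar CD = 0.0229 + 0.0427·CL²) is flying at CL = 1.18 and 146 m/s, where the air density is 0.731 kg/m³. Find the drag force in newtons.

D = 28200 N

CD = 0.0229 + 0.0427 × 1.18² = 0.08236
D = ½ρv²S·CD = ½ × 0.731 × 146² × 44 × 0.08236 = 28200 N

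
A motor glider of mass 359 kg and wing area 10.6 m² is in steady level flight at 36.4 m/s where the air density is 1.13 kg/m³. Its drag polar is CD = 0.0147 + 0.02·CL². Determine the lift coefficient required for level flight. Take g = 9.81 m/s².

Weight W = mg = 359 × 9.81 = 3521.8 N; in level flight L = W.
q = ½ρv² = ½ × 1.13 × 36.4² = 748.6 Pa.
Required CL = L/(qS) = 3521.8/(748.6·10.6) = 0.4438.

CL = 0.444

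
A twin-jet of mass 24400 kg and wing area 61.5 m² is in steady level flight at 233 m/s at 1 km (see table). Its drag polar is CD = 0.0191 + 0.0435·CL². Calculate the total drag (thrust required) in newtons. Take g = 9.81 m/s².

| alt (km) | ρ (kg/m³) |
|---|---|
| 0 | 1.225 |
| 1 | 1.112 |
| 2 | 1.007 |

D = 36800 N

At 1 km, from the table: ρ = 1.112 kg/m³.
Level flight ⇒ L = W = m·g = 24400 × 9.81 = 2.3936×10^5 N.
Dynamic pressure q = 0.5 × 1.112 × 233² = 30180 Pa.
CL = W/(q·S) = 2.3936×10^5 / (30180 × 61.5) = 0.1289.
CD = 0.0191 + 0.0435 × 0.1289² = 0.01982.
D = q·S·CD = 30180 × 61.5 × 0.01982 = 36800 N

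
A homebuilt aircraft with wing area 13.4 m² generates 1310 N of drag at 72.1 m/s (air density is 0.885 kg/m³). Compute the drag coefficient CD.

CD = 0.0425

From D = ½ρv²S·CD, rearranging gives CD = 2D/(ρv²S).
CD = 2 × 1310 / (0.885 × 72.1² × 13.4) = 0.0425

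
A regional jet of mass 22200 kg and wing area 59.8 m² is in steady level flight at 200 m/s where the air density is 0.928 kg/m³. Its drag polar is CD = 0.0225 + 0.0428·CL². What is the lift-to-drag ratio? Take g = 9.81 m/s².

L/D = 8.13

In steady level flight, lift balances weight: W = mg = 22200 × 9.81 = 2.1778×10^5 N.
Dynamic pressure q = 0.5 × 0.928 × 200² = 18560 Pa.
CL = W/(q·S) = 2.1778×10^5 / (18560 × 59.8) = 0.1962.
CD = 0.0225 + 0.0428 × 0.1962² = 0.02415.
L/D = CL/CD = 0.1962 / 0.02415 = 8.13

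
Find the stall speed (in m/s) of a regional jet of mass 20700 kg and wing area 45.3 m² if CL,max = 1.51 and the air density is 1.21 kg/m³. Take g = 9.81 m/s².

At stall, lift equals weight: L = W = m·g = 20700 × 9.81 = 2.031×10^5 N.
V_stall = √(2W/(ρ·S·CL,max)) = √(2 × 2.031×10^5 / (1.21 × 45.3 × 1.51))
V_stall = √4907 = 70 m/s

V_stall = 70 m/s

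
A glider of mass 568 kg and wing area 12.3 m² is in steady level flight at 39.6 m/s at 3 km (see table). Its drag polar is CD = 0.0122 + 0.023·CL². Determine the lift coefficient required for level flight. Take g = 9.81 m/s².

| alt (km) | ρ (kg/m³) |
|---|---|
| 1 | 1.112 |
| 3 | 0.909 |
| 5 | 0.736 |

At 3 km, from the table: ρ = 0.909 kg/m³.
Weight W = mg = 568 × 9.81 = 5572.1 N; in level flight L = W.
q = ½ρv² = ½ × 0.909 × 39.6² = 712.7 Pa.
Required CL = L/(qS) = 5572.1/(712.7·12.3) = 0.6356.

CL = 0.636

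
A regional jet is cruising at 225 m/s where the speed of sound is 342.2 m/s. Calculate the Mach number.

M = 0.658

M = v/a = 225 / 342.2 = 0.658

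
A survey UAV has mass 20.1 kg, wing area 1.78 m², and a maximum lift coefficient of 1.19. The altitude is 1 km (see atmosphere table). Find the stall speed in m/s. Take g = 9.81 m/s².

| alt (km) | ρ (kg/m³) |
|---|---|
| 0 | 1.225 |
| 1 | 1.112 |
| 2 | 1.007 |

At 1 km, from the table: ρ = 1.112 kg/m³.
At stall, lift equals weight: L = W = m·g = 20.1 × 9.81 = 197.2 N.
From L = ½ρV²S·CL,max = W: V_stall = √(2W/(ρSCL,max)) = √(2·197.2/(1.112·1.78·1.19))
V_stall = √167.4 = 12.9 m/s

V_stall = 12.9 m/s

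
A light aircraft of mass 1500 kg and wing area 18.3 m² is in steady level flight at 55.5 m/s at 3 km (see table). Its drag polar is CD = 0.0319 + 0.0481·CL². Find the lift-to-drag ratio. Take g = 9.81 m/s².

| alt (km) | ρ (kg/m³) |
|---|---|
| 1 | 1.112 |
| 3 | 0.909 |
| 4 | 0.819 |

At 3 km, from the table: ρ = 0.909 kg/m³.
Level flight ⇒ L = W = m·g = 1500 × 9.81 = 14715 N.
q = ½ρv² = ½ × 0.909 × 55.5² = 1400 Pa.
CL = W/(q·S) = 14715 / (1400 × 18.3) = 0.5744.
CD = 0.0319 + 0.0481 × 0.5744² = 0.04777.
L/D = CL/CD = 0.5744 / 0.04777 = 12

L/D = 12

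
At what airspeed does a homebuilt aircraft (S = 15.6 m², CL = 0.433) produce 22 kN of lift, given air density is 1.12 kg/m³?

L = ½ρv²S·CL ⇒ v = √(2L/(ρ·S·CL))
v = √(2 × 22000 / (1.12 × 15.6 × 0.433)) = √5816 = 76.3 m/s

v = 76.3 m/s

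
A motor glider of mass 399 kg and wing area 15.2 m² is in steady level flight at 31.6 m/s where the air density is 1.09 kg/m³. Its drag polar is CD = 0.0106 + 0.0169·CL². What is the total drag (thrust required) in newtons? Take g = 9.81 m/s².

D = 119 N

Level flight ⇒ L = W = m·g = 399 × 9.81 = 3914.2 N.
q = ½ρv² = ½ × 1.09 × 31.6² = 544.2 Pa.
CL = 2W/(ρv²S) = 2×3914.2/(1.09×31.6²×15.2) = 0.4732.
CD = 0.0106 + 0.0169 × 0.4732² = 0.01438.
D = q·S·CD = 544.2 × 15.2 × 0.01438 = 119 N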